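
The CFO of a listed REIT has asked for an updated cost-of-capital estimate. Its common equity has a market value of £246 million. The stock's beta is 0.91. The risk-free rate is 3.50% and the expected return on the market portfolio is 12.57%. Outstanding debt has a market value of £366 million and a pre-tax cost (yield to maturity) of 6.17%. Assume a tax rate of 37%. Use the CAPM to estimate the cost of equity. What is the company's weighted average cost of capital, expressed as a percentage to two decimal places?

Market risk premium = 12.57% − 3.5% = 9.07%.
Cost of equity via CAPM: Re = 3.5% + 0.91 × 9.07% = 11.7537%.
Total capital V = 246 + 366 = 612.
Equity: weight = 246/612 = 0.4020; cost = 11.7537%.
Debt: weight = 366/612 = 0.5980; after-tax cost = 6.17% × (1 − 37%) = 3.8871%.
WACC = 0.4020 × 11.7537% + 0.5980 × 3.8871% = 7.0492%.

7.05%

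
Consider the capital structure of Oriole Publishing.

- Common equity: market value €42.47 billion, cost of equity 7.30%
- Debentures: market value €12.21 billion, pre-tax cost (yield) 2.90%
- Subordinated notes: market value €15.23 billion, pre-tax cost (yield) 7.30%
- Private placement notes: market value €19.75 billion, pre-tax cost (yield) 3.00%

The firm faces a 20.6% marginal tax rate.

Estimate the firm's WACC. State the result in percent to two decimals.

Total capital V = 42.47 + 12.21 + 15.23 + 19.75 = 89.66.
Equity: weight = 42.47/89.66 = 0.4737; cost = 7.3%.
Debentures: weight = 12.21/89.66 = 0.1362; after-tax cost = 2.9% × (1 − 20.6%) = 2.3026%.
Subordinated notes: weight = 15.23/89.66 = 0.1699; after-tax cost = 7.3% × (1 − 20.6%) = 5.7962%.
Private placement notes: weight = 19.75/89.66 = 0.2203; after-tax cost = 3% × (1 − 20.6%) = 2.3820%.
WACC = 0.4737 × 7.3000% + 0.1362 × 2.3026% + 0.1699 × 5.7962% + 0.2203 × 2.3820% = 5.2807%.

5.28%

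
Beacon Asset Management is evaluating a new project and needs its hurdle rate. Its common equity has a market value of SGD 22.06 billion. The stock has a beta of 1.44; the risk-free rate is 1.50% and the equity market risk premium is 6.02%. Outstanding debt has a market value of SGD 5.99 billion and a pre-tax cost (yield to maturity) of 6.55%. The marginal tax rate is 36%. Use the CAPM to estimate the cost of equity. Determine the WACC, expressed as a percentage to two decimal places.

Cost of equity via CAPM: Re = 1.5% + 1.44 × 6.02% = 10.1688%.
Total capital V = 22.06 + 5.99 = 28.05.
Equity: weight = 22.06/28.05 = 0.7865; cost = 10.1688%.
Debt: weight = 5.99/28.05 = 0.2135; after-tax cost = 6.55% × (1 − 36%) = 4.1920%.
WACC = 0.7865 × 10.1688% + 0.2135 × 4.1920% = 8.8925%.

8.89%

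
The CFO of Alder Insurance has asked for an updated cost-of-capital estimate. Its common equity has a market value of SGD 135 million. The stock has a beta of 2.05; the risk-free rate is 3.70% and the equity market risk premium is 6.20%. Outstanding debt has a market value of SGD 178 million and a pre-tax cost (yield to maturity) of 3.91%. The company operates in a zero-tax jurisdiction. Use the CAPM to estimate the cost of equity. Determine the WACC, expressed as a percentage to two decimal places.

9.30%

Cost of equity via CAPM: Re = 3.7% + 2.05 × 6.2% = 16.4100%.
Total capital V = 135 + 178 = 313.
Equity: weight = 135/313 = 0.4313; cost = 16.41%.
Debt: weight = 178/313 = 0.5687; after-tax cost = 3.91% × (1 − 0%) = 3.9100%.
WACC = 0.4313 × 16.4100% + 0.5687 × 3.9100% = 9.3014%.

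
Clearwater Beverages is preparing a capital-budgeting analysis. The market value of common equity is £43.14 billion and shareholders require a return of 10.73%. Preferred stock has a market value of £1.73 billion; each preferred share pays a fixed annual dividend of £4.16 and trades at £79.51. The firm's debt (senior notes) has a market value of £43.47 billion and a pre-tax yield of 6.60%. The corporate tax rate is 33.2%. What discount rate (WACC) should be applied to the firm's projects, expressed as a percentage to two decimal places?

Cost of preferred: Rp = 4.16 / 79.51 = 5.2320%.
Total capital V = 43.14 + 1.73 + 43.47 = 88.34.
Equity: weight = 43.14/88.34 = 0.4883; cost = 10.73%.
Preferred: weight = 1.73/88.34 = 0.0196; cost = 5.232%.
Senior notes: weight = 43.47/88.34 = 0.4921; after-tax cost = 6.6% × (1 − 33.2%) = 4.4088%.
WACC = 0.4883 × 10.7300% + 0.0196 × 5.2320% + 0.4921 × 4.4088% = 7.5118%.

7.51%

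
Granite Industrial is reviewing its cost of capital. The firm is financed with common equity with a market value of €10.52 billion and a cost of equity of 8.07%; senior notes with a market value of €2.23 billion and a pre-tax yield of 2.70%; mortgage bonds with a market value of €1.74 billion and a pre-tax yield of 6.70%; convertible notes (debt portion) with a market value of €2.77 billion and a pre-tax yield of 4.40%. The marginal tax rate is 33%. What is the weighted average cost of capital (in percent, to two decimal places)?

Total capital V = 10.52 + 2.23 + 1.74 + 2.77 = 17.26.
Equity: weight = 10.52/17.26 = 0.6095; cost = 8.07%.
Senior notes: weight = 2.23/17.26 = 0.1292; after-tax cost = 2.7% × (1 − 33%) = 1.8090%.
Mortgage bonds: weight = 1.74/17.26 = 0.1008; after-tax cost = 6.7% × (1 − 33%) = 4.4890%.
Convertible notes (debt portion): weight = 2.77/17.26 = 0.1605; after-tax cost = 4.4% × (1 − 33%) = 2.9480%.
WACC = 0.6095 × 8.0700% + 0.1292 × 1.8090% + 0.1008 × 4.4890% + 0.1605 × 2.9480% = 6.0781%.

6.08%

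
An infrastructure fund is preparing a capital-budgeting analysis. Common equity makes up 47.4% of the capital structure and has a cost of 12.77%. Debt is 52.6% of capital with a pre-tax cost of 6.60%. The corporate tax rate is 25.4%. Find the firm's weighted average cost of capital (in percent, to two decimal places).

After-tax cost of debt = 6.6% × (1 − 25.4%) = 4.9236%.
WACC = 0.474 × 12.7700% + 0.526 × 4.9236% = 8.6428%.

8.64%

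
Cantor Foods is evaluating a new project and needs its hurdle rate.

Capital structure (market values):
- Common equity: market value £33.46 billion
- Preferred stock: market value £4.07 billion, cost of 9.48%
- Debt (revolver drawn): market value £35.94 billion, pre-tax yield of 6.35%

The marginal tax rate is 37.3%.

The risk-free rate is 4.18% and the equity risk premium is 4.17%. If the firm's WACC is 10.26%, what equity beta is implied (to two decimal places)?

Total capital V = 33.46 + 4.07 + 35.94 = 73.47.
Equity weight = 33.46/73.47 = 0.4554.
Preferred weight = 4.07/73.47 = 0.0554.
Revolver drawn weight = 35.94/73.47 = 0.4892.
Debt contribution = 0.4892 × 6.35% × (1 − 37.3%) = 1.9476%.
Preferred contribution = 0.0554 × 9.48% = 0.5252%.
Required equity contribution = 10.26% − 2.4728% = 7.7872%  ⇒  Re = 17.0988%.
CAPM: 17.0988% = 4.18% + β × 4.17%  ⇒  β = 3.0980.

3.10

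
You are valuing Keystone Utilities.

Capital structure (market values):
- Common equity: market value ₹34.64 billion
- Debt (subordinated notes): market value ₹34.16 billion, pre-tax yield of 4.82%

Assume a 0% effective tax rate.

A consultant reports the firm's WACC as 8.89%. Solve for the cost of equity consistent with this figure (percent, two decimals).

12.90%

Total capital V = 34.64 + 34.16 = 68.8.
Equity weight = 34.64/68.8 = 0.5035.
Subordinated notes weight = 34.16/68.8 = 0.4965.
Debt contribution = 0.4965 × 4.82% × (1 − 0%) = 2.3932%.
Required equity contribution = 8.89% − 2.3932% = 6.4968%.
Re = 6.4968% / 0.5035 = 12.9036%.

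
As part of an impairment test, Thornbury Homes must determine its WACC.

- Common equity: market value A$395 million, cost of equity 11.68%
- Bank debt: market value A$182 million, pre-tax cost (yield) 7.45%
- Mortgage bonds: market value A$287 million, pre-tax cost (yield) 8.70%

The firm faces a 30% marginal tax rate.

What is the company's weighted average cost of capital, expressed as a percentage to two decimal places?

8.46%

Total capital V = 395 + 182 + 287 = 864.
Equity: weight = 395/864 = 0.4572; cost = 11.68%.
Bank debt: weight = 182/864 = 0.2106; after-tax cost = 7.45% × (1 − 30%) = 5.2150%.
Mortgage bonds: weight = 287/864 = 0.3322; after-tax cost = 8.7% × (1 − 30%) = 6.0900%.
WACC = 0.4572 × 11.6800% + 0.2106 × 5.2150% + 0.3322 × 6.0900% = 8.4613%.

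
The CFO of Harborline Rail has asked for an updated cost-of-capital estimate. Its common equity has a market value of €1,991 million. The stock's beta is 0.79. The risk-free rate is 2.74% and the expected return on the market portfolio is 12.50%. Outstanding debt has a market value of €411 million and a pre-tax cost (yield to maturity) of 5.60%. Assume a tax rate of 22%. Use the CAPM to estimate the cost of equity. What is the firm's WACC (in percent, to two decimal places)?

Market risk premium = 12.5% − 2.74% = 9.76%.
Cost of equity via CAPM: Re = 2.74% + 0.79 × 9.76% = 10.4504%.
Total capital V = 1991 + 411 = 2402.
Equity: weight = 1991/2402 = 0.8289; cost = 10.4504%.
Debt: weight = 411/2402 = 0.1711; after-tax cost = 5.6% × (1 − 22%) = 4.3680%.
WACC = 0.8289 × 10.4504% + 0.1711 × 4.3680% = 9.4097%.

9.41%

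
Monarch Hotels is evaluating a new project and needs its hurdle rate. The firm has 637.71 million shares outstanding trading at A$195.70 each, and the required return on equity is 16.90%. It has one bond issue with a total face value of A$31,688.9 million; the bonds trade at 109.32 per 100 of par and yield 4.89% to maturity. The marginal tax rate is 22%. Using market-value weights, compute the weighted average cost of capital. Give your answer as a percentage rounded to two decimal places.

14.06%

Market value of equity E = 195.7 × 637.71m = 124799.847m. Market value of debt D = 31688.9m × 109.32/100 = 34642.30548m.
Total capital V = 124799.847 + 34642.30548 = 159442.15248.
Equity: weight = 124799.847/159442.15248 = 0.7827; cost = 16.9%.
Bonds outstanding: weight = 34642.30548/159442.15248 = 0.2173; after-tax cost = 4.89% × (1 − 22%) = 3.8142%.
WACC = 0.7827 × 16.9000% + 0.2173 × 3.8142% = 14.0568%.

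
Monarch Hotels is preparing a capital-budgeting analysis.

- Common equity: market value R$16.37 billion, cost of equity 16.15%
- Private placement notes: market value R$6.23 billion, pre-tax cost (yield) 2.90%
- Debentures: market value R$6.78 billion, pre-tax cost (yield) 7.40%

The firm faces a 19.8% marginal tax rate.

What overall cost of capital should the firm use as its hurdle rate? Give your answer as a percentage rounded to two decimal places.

Total capital V = 16.37 + 6.23 + 6.78 = 29.38.
Equity: weight = 16.37/29.38 = 0.5572; cost = 16.15%.
Private placement notes: weight = 6.23/29.38 = 0.2120; after-tax cost = 2.9% × (1 − 19.8%) = 2.3258%.
Debentures: weight = 6.78/29.38 = 0.2308; after-tax cost = 7.4% × (1 − 19.8%) = 5.9348%.
WACC = 0.5572 × 16.1500% + 0.2120 × 2.3258% + 0.2308 × 5.9348% = 10.8612%.

10.86%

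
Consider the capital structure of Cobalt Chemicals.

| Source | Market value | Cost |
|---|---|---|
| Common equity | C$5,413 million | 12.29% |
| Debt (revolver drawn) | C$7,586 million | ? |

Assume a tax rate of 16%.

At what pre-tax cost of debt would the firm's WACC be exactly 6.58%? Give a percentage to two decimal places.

2.98%

Total capital V = 5413 + 7586 = 12999.
Equity weight = 5413/12999 = 0.4164.
Revolver drawn weight = 7586/12999 = 0.5836.
Equity contribution = 0.4164 × 12.29% = 5.1178%.
Remaining for debt = 6.58% − 5.1178% = 1.4622%.
Rd × (1 − 16%) × 0.5836 = 1.4622%  ⇒  Rd = 2.9829%.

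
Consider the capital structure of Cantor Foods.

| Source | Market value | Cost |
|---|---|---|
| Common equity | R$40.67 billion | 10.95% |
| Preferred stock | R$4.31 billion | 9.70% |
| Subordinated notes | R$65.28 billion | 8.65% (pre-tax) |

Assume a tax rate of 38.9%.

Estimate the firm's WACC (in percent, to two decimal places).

Total capital V = 40.67 + 4.31 + 65.28 = 110.26.
Equity: weight = 40.67/110.26 = 0.3689; cost = 10.95%.
Preferred: weight = 4.31/110.26 = 0.0391; cost = 9.7%.
Subordinated notes: weight = 65.28/110.26 = 0.5921; after-tax cost = 8.65% × (1 − 38.9%) = 5.2851%.
WACC = 0.3689 × 10.9500% + 0.0391 × 9.7000% + 0.5921 × 5.2851% = 7.5472%.

7.55%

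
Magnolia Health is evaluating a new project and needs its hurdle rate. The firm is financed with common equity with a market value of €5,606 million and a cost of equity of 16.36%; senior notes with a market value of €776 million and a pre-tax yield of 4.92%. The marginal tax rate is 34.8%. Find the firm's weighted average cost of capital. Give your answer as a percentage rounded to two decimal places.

Total capital V = 5606 + 776 = 6382.
Equity: weight = 5606/6382 = 0.8784; cost = 16.36%.
Senior notes: weight = 776/6382 = 0.1216; after-tax cost = 4.92% × (1 − 34.8%) = 3.2078%.
WACC = 0.8784 × 16.3600% + 0.1216 × 3.2078% = 14.7608%.

14.76%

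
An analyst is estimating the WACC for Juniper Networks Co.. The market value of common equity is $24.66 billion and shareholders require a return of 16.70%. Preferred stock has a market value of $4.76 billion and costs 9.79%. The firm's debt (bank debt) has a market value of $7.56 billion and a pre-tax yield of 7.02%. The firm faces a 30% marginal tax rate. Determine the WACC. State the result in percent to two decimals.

13.40%

Total capital V = 24.66 + 4.76 + 7.56 = 36.98.
Equity: weight = 24.66/36.98 = 0.6668; cost = 16.7%.
Preferred: weight = 4.76/36.98 = 0.1287; cost = 9.79%.
Bank debt: weight = 7.56/36.98 = 0.2044; after-tax cost = 7.02% × (1 − 30%) = 4.9140%.
WACC = 0.6668 × 16.7000% + 0.1287 × 9.7900% + 0.2044 × 4.9140% = 13.4011%.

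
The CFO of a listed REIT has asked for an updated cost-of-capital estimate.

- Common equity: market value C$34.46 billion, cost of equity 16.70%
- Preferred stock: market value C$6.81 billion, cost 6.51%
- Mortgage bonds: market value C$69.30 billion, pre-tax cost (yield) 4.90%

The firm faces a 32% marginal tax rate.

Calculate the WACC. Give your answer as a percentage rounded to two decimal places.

Total capital V = 34.46 + 6.81 + 69.3 = 110.57.
Equity: weight = 34.46/110.57 = 0.3117; cost = 16.7%.
Preferred: weight = 6.81/110.57 = 0.0616; cost = 6.51%.
Mortgage bonds: weight = 69.3/110.57 = 0.6268; after-tax cost = 4.9% × (1 − 32%) = 3.3320%.
WACC = 0.3117 × 16.7000% + 0.0616 × 6.5100% + 0.6268 × 3.3320% = 7.6940%.

7.69%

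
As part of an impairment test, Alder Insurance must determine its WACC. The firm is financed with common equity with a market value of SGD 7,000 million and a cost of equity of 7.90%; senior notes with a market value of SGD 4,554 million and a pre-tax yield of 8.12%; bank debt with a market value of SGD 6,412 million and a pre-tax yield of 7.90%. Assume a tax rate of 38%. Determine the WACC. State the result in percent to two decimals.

6.10%

Total capital V = 7000 + 4554 + 6412 = 17966.
Equity: weight = 7000/17966 = 0.3896; cost = 7.9%.
Senior notes: weight = 4554/17966 = 0.2535; after-tax cost = 8.12% × (1 − 38%) = 5.0344%.
Bank debt: weight = 6412/17966 = 0.3569; after-tax cost = 7.9% × (1 − 38%) = 4.8980%.
WACC = 0.3896 × 7.9000% + 0.2535 × 5.0344% + 0.3569 × 4.8980% = 6.1022%.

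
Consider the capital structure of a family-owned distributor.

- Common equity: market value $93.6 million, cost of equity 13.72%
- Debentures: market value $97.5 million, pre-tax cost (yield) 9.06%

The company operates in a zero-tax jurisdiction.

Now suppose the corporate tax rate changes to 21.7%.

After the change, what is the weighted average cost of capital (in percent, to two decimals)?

10.34%

After the change:
Total capital V = 93.6 + 97.5 = 191.1.
Equity: weight = 93.6/191.1 = 0.4898; cost = 13.72%.
Debentures: weight = 97.5/191.1 = 0.5102; after-tax cost = 9.06% × (1 − 21.7%) = 7.0940%.
WACC = 0.4898 × 13.7200% + 0.5102 × 7.0940% = 10.3394%.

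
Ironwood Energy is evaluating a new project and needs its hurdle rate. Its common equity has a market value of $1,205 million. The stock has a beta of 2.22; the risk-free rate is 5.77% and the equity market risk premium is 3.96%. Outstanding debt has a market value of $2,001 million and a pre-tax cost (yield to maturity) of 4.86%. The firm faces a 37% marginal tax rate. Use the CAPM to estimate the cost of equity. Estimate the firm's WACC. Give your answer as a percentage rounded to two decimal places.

7.38%

Cost of equity via CAPM: Re = 5.77% + 2.22 × 3.96% = 14.5612%.
Total capital V = 1205 + 2001 = 3206.
Equity: weight = 1205/3206 = 0.3759; cost = 14.5612%.
Debt: weight = 2001/3206 = 0.6241; after-tax cost = 4.86% × (1 − 37%) = 3.0618%.
WACC = 0.3759 × 14.5612% + 0.6241 × 3.0618% = 7.3839%.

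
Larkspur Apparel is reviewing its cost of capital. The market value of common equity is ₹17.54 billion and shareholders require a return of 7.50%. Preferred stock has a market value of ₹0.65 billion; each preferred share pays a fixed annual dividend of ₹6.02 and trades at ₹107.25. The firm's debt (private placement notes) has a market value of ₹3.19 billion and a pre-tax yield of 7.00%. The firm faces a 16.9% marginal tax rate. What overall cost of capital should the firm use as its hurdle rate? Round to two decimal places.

7.19%

Cost of preferred: Rp = 6.02 / 107.25 = 5.6131%.
Total capital V = 17.54 + 0.65 + 3.19 = 21.38.
Equity: weight = 17.54/21.38 = 0.8204; cost = 7.5%.
Preferred: weight = 0.65/21.38 = 0.0304; cost = 5.6131%.
Private placement notes: weight = 3.19/21.38 = 0.1492; after-tax cost = 7% × (1 − 16.9%) = 5.8170%.
WACC = 0.8204 × 7.5000% + 0.0304 × 5.6131% + 0.1492 × 5.8170% = 7.1915%.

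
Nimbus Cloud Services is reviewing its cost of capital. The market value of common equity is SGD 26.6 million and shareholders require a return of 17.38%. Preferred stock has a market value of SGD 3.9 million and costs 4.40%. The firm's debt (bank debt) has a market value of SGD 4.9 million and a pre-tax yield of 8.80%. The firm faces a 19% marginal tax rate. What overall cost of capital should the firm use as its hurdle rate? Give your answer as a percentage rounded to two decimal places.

Total capital V = 26.6 + 3.9 + 4.9 = 35.4.
Equity: weight = 26.6/35.4 = 0.7514; cost = 17.38%.
Preferred: weight = 3.9/35.4 = 0.1102; cost = 4.4%.
Bank debt: weight = 4.9/35.4 = 0.1384; after-tax cost = 8.8% × (1 − 19%) = 7.1280%.
WACC = 0.7514 × 17.3800% + 0.1102 × 4.4000% + 0.1384 × 7.1280% = 14.5309%.

14.53%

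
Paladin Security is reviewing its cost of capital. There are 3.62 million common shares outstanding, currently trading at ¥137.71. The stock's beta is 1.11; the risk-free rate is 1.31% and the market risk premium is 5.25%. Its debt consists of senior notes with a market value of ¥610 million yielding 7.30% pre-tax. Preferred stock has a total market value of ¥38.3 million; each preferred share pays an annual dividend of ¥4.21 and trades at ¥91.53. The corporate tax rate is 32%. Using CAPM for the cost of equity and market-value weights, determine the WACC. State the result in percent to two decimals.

Cost of equity via CAPM: Re = 1.31% + 1.11 × 5.25% = 7.1375%.
Cost of preferred: Rp = 4.21 / 91.53 = 4.5996%.
Market value of equity E = 137.71 × 3.62m = 498.5102m.
Total capital V = 498.5102 + 38.3 + 610 = 1146.8102.
Equity: weight = 498.5102/1146.8102 = 0.4347; cost = 7.1375%.
Preferred: weight = 38.3/1146.8102 = 0.0334; cost = 4.5996%.
Senior notes: weight = 610/1146.8102 = 0.5319; after-tax cost = 7.3% × (1 − 32%) = 4.9640%.
WACC = 0.4347 × 7.1375% + 0.0334 × 4.5996% + 0.5319 × 4.9640% = 5.8966%.

5.90%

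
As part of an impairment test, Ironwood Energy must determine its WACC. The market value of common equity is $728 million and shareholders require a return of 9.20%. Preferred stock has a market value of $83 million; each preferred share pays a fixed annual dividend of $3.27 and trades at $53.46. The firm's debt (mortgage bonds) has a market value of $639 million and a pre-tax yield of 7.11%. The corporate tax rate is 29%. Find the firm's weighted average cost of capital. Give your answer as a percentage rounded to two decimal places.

Cost of preferred: Rp = 3.27 / 53.46 = 6.1167%.
Total capital V = 728 + 83 + 639 = 1450.
Equity: weight = 728/1450 = 0.5021; cost = 9.2%.
Preferred: weight = 83/1450 = 0.0572; cost = 6.1167%.
Mortgage bonds: weight = 639/1450 = 0.4407; after-tax cost = 7.11% × (1 − 29%) = 5.0481%.
WACC = 0.5021 × 9.2000% + 0.0572 × 6.1167% + 0.4407 × 5.0481% = 7.1938%.

7.19%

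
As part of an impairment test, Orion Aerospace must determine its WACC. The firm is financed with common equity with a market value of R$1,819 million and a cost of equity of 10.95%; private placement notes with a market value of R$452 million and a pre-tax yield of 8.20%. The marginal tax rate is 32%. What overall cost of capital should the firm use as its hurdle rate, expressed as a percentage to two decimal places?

Total capital V = 1819 + 452 = 2271.
Equity: weight = 1819/2271 = 0.8010; cost = 10.95%.
Private placement notes: weight = 452/2271 = 0.1990; after-tax cost = 8.2% × (1 − 32%) = 5.5760%.
WACC = 0.8010 × 10.9500% + 0.1990 × 5.5760% = 9.8804%.

9.88%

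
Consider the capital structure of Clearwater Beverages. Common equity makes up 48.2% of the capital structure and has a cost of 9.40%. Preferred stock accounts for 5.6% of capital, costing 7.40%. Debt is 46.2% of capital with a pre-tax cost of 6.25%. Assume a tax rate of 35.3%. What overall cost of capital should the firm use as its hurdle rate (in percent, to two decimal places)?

After-tax cost of debt = 6.25% × (1 − 35.3%) = 4.0438%.
WACC = 0.482 × 9.4000% + 0.056 × 7.4000% + 0.462 × 4.0438% = 6.8134%.

6.81%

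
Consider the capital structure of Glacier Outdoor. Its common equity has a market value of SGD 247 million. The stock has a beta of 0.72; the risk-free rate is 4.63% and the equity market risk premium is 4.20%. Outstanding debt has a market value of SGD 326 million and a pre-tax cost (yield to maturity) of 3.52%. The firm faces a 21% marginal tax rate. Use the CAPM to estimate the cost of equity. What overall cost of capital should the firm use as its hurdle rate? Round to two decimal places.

Cost of equity via CAPM: Re = 4.63% + 0.72 × 4.2% = 7.6540%.
Total capital V = 247 + 326 = 573.
Equity: weight = 247/573 = 0.4311; cost = 7.654%.
Debt: weight = 326/573 = 0.5689; after-tax cost = 3.52% × (1 − 21%) = 2.7808%.
WACC = 0.4311 × 7.6540% + 0.5689 × 2.7808% = 4.8815%.

4.88%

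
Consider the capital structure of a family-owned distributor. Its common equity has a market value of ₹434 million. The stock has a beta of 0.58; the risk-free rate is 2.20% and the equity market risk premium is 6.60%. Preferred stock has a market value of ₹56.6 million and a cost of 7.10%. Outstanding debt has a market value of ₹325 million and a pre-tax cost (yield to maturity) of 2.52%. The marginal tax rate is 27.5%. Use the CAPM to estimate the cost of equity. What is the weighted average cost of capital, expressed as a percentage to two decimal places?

4.43%

Cost of equity via CAPM: Re = 2.2% + 0.58 × 6.6% = 6.0280%.
Total capital V = 434 + 56.6 + 325 = 815.6.
Equity: weight = 434/815.6 = 0.5321; cost = 6.028%.
Preferred: weight = 56.6/815.6 = 0.0694; cost = 7.1%.
Debt: weight = 325/815.6 = 0.3985; after-tax cost = 2.52% × (1 − 27.5%) = 1.8270%.
WACC = 0.5321 × 6.0280% + 0.0694 × 7.1000% + 0.3985 × 1.8270% = 4.4284%.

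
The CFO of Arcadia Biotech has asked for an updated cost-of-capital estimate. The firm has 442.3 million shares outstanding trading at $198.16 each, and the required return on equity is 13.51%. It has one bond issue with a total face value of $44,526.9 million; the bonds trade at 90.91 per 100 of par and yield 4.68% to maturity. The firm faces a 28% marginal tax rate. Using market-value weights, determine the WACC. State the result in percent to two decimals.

Market value of equity E = 198.16 × 442.3m = 87646.168m. Market value of debt D = 44526.9m × 90.91/100 = 40479.40479m.
Total capital V = 87646.168 + 40479.40479 = 128125.57279.
Equity: weight = 87646.168/128125.57279 = 0.6841; cost = 13.51%.
Bonds outstanding: weight = 40479.40479/128125.57279 = 0.3159; after-tax cost = 4.68% × (1 − 28%) = 3.3696%.
WACC = 0.6841 × 13.5100% + 0.3159 × 3.3696% = 10.3063%.

10.31%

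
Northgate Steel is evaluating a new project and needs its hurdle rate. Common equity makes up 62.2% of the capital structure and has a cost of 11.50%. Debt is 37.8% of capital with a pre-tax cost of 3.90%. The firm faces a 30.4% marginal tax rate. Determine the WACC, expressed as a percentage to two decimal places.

8.18%

After-tax cost of debt = 3.9% × (1 − 30.4%) = 2.7144%.
WACC = 0.622 × 11.5000% + 0.378 × 2.7144% = 8.1790%.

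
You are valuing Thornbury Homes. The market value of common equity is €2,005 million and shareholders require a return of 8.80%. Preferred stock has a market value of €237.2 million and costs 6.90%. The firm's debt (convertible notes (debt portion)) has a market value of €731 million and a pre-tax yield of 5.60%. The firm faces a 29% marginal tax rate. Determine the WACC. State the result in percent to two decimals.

7.46%

Total capital V = 2005 + 237.2 + 731 = 2973.2.
Equity: weight = 2005/2973.2 = 0.6744; cost = 8.8%.
Preferred: weight = 237.2/2973.2 = 0.0798; cost = 6.9%.
Convertible notes (debt portion): weight = 731/2973.2 = 0.2459; after-tax cost = 5.6% × (1 − 29%) = 3.9760%.
WACC = 0.6744 × 8.8000% + 0.0798 × 6.9000% + 0.2459 × 3.9760% = 7.4624%.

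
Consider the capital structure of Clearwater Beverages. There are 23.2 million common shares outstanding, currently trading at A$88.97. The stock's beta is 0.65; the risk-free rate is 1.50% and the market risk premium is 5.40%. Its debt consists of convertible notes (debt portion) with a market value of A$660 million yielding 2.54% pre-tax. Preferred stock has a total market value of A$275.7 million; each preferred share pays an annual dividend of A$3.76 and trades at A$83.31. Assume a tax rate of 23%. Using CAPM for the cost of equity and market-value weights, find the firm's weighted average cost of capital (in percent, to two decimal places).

4.29%

Cost of equity via CAPM: Re = 1.5% + 0.65 × 5.4% = 5.0100%.
Cost of preferred: Rp = 3.76 / 83.31 = 4.5133%.
Market value of equity E = 88.97 × 23.2m = 2064.104m.
Total capital V = 2064.104 + 275.7 + 660 = 2999.804.
Equity: weight = 2064.104/2999.804 = 0.6881; cost = 5.01%.
Preferred: weight = 275.7/2999.804 = 0.0919; cost = 4.5133%.
Convertible notes (debt portion): weight = 660/2999.804 = 0.2200; after-tax cost = 2.54% × (1 − 23%) = 1.9558%.
WACC = 0.6881 × 5.0100% + 0.0919 × 4.5133% + 0.2200 × 1.9558% = 4.2924%.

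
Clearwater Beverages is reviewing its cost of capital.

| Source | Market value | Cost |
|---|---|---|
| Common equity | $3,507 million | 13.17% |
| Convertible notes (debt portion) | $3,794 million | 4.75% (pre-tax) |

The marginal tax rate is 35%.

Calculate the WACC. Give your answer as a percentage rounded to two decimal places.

7.93%

Total capital V = 3507 + 3794 = 7301.
Equity: weight = 3507/7301 = 0.4803; cost = 13.17%.
Convertible notes (debt portion): weight = 3794/7301 = 0.5197; after-tax cost = 4.75% × (1 − 35%) = 3.0875%.
WACC = 0.4803 × 13.1700% + 0.5197 × 3.0875% = 7.9306%.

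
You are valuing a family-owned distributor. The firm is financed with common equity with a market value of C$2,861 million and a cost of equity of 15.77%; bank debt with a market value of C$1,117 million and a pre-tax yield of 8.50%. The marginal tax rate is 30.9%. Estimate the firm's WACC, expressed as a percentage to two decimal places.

12.99%

Total capital V = 2861 + 1117 = 3978.
Equity: weight = 2861/3978 = 0.7192; cost = 15.77%.
Bank debt: weight = 1117/3978 = 0.2808; after-tax cost = 8.5% × (1 − 30.9%) = 5.8735%.
WACC = 0.7192 × 15.7700% + 0.2808 × 5.8735% = 12.9911%.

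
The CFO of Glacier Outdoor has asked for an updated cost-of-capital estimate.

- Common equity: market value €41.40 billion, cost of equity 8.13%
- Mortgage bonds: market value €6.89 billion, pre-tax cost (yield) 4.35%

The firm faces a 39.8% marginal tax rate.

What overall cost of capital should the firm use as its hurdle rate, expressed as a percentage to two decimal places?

Total capital V = 41.4 + 6.89 = 48.29.
Equity: weight = 41.4/48.29 = 0.8573; cost = 8.13%.
Mortgage bonds: weight = 6.89/48.29 = 0.1427; after-tax cost = 4.35% × (1 − 39.8%) = 2.6187%.
WACC = 0.8573 × 8.1300% + 0.1427 × 2.6187% = 7.3436%.

7.34%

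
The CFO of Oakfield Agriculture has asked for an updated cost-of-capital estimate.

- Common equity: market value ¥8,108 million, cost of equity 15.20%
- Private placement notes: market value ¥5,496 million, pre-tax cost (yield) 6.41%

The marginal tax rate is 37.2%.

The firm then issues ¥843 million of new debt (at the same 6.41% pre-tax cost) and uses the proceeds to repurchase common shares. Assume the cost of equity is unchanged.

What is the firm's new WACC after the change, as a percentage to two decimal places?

9.99%

After the change:
Total capital V = 7265 + 6339 = 13604.
Equity: weight = 7265/13604 = 0.5340; cost = 15.2%.
Private placement notes: weight = 6339/13604 = 0.4660; after-tax cost = 6.41% × (1 − 37.2%) = 4.0255%.
WACC = 0.5340 × 15.2000% + 0.4660 × 4.0255% = 9.9931%.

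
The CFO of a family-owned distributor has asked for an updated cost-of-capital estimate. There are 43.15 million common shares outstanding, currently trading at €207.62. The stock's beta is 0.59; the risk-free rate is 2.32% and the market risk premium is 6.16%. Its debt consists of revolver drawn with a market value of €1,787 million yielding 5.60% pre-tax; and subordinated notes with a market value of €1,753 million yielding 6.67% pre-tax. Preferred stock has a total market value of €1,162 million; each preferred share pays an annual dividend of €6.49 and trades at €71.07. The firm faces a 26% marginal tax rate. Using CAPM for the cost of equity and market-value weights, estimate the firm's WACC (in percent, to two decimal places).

5.86%

Cost of equity via CAPM: Re = 2.32% + 0.59 × 6.16% = 5.9544%.
Cost of preferred: Rp = 6.49 / 71.07 = 9.1318%.
Market value of equity E = 207.62 × 43.15m = 8958.803m.
Total capital V = 8958.803 + 1162 + 1787 + 1753 = 13660.803.
Equity: weight = 8958.803/13660.803 = 0.6558; cost = 5.9544%.
Preferred: weight = 1162/13660.803 = 0.0851; cost = 9.1318%.
Revolver drawn: weight = 1787/13660.803 = 0.1308; after-tax cost = 5.6% × (1 − 26%) = 4.1440%.
Subordinated notes: weight = 1753/13660.803 = 0.1283; after-tax cost = 6.67% × (1 − 26%) = 4.9358%.
WACC = 0.6558 × 5.9544% + 0.0851 × 9.1318% + 0.1308 × 4.1440% + 0.1283 × 4.9358% = 5.8571%.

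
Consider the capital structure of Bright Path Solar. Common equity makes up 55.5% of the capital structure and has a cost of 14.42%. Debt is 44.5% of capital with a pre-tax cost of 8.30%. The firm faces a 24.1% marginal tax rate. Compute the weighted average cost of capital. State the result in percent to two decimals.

After-tax cost of debt = 8.3% × (1 − 24.1%) = 6.2997%.
WACC = 0.555 × 14.4200% + 0.445 × 6.2997% = 10.8065%.

10.81%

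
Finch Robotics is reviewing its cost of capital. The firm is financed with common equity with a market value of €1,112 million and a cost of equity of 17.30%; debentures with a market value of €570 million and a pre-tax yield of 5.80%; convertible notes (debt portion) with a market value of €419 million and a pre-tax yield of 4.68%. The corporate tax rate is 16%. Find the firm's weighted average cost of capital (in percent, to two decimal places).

11.26%

Total capital V = 1112 + 570 + 419 = 2101.
Equity: weight = 1112/2101 = 0.5293; cost = 17.3%.
Debentures: weight = 570/2101 = 0.2713; after-tax cost = 5.8% × (1 − 16%) = 4.8720%.
Convertible notes (debt portion): weight = 419/2101 = 0.1994; after-tax cost = 4.68% × (1 − 16%) = 3.9312%.
WACC = 0.5293 × 17.3000% + 0.2713 × 4.8720% + 0.1994 × 3.9312% = 11.2622%.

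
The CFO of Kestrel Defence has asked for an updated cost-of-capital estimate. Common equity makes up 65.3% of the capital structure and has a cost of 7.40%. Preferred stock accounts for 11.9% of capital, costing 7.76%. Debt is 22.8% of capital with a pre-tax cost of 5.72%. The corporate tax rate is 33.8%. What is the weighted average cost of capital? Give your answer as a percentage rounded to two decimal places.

After-tax cost of debt = 5.72% × (1 − 33.8%) = 3.7866%.
WACC = 0.653 × 7.4000% + 0.119 × 7.7600% + 0.228 × 3.7866% = 6.6190%.

6.62%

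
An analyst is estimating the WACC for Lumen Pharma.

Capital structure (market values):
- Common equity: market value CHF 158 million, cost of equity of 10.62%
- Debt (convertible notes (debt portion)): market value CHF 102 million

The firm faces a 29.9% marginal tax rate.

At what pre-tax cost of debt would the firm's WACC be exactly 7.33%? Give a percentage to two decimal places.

3.19%

Total capital V = 158 + 102 = 260.
Equity weight = 158/260 = 0.6077.
Convertible notes (debt portion) weight = 102/260 = 0.3923.
Equity contribution = 0.6077 × 10.62% = 6.4537%.
Remaining for debt = 7.33% − 6.4537% = 0.8763%.
Rd × (1 − 29.9%) × 0.3923 = 0.8763%  ⇒  Rd = 3.1865%.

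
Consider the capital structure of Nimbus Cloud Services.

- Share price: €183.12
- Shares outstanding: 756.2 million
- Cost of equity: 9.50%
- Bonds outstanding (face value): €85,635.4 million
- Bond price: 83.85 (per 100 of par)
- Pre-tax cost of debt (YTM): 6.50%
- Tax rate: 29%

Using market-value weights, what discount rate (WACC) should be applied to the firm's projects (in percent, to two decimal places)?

7.83%

Market value of equity E = 183.12 × 756.2m = 138475.344m. Market value of debt D = 85635.4m × 83.85/100 = 71805.2829m.
Total capital V = 138475.344 + 71805.2829 = 210280.6269.
Equity: weight = 138475.344/210280.6269 = 0.6585; cost = 9.5%.
Bonds outstanding: weight = 71805.2829/210280.6269 = 0.3415; after-tax cost = 6.5% × (1 − 29%) = 4.6150%.
WACC = 0.6585 × 9.5000% + 0.3415 × 4.6150% = 7.8319%.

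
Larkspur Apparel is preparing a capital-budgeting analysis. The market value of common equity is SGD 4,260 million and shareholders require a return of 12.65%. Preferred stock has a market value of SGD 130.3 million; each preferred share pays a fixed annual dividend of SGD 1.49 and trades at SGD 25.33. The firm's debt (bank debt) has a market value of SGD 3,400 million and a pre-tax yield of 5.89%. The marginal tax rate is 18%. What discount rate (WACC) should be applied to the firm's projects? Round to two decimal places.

9.12%

Cost of preferred: Rp = 1.49 / 25.33 = 5.8824%.
Total capital V = 4260 + 130.3 + 3400 = 7790.3.
Equity: weight = 4260/7790.3 = 0.5468; cost = 12.65%.
Preferred: weight = 130.3/7790.3 = 0.0167; cost = 5.8824%.
Bank debt: weight = 3400/7790.3 = 0.4364; after-tax cost = 5.89% × (1 − 18%) = 4.8298%.
WACC = 0.5468 × 12.6500% + 0.0167 × 5.8824% + 0.4364 × 4.8298% = 9.1238%.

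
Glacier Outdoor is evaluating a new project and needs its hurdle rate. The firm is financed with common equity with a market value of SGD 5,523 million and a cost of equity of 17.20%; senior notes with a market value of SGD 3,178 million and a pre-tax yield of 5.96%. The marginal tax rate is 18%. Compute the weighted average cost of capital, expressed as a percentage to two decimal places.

Total capital V = 5523 + 3178 = 8701.
Equity: weight = 5523/8701 = 0.6348; cost = 17.2%.
Senior notes: weight = 3178/8701 = 0.3652; after-tax cost = 5.96% × (1 − 18%) = 4.8872%.
WACC = 0.6348 × 17.2000% + 0.3652 × 4.8872% = 12.7028%.

12.70%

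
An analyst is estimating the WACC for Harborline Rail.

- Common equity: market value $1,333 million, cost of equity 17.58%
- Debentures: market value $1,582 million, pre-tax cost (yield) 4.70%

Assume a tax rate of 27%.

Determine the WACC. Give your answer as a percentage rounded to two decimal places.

9.90%

Total capital V = 1333 + 1582 = 2915.
Equity: weight = 1333/2915 = 0.4573; cost = 17.58%.
Debentures: weight = 1582/2915 = 0.5427; after-tax cost = 4.7% × (1 − 27%) = 3.4310%.
WACC = 0.4573 × 17.5800% + 0.5427 × 3.4310% = 9.9012%.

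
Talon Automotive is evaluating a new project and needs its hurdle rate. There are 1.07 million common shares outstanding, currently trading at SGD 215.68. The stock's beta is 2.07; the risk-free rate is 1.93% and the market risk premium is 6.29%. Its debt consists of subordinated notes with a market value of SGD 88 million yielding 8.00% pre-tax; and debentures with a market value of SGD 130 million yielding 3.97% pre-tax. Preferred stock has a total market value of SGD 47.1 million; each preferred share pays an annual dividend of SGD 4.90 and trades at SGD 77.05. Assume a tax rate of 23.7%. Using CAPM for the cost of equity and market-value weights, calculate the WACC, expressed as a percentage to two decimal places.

9.44%

Cost of equity via CAPM: Re = 1.93% + 2.07 × 6.29% = 14.9503%.
Cost of preferred: Rp = 4.9 / 77.05 = 6.3595%.
Market value of equity E = 215.68 × 1.07m = 230.7776m.
Total capital V = 230.7776 + 47.1 + 88 + 130 = 495.8776.
Equity: weight = 230.7776/495.8776 = 0.4654; cost = 14.9503%.
Preferred: weight = 47.1/495.8776 = 0.0950; cost = 6.3595%.
Subordinated notes: weight = 88/495.8776 = 0.1775; after-tax cost = 8% × (1 − 23.7%) = 6.1040%.
Debentures: weight = 130/495.8776 = 0.2622; after-tax cost = 3.97% × (1 − 23.7%) = 3.0291%.
WACC = 0.4654 × 14.9503% + 0.0950 × 6.3595% + 0.1775 × 6.1040% + 0.2622 × 3.0291% = 9.4392%.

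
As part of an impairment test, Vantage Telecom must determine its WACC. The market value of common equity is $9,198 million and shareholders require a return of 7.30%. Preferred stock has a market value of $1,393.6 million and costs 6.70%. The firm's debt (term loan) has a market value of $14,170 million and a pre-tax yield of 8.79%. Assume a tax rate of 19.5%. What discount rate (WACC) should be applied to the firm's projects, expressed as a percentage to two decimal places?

Total capital V = 9198 + 1393.6 + 14170 = 24761.6.
Equity: weight = 9198/24761.6 = 0.3715; cost = 7.3%.
Preferred: weight = 1393.6/24761.6 = 0.0563; cost = 6.7%.
Term loan: weight = 14170/24761.6 = 0.5723; after-tax cost = 8.79% × (1 − 19.5%) = 7.0759%.
WACC = 0.3715 × 7.3000% + 0.0563 × 6.7000% + 0.5723 × 7.0759% = 7.1380%.

7.14%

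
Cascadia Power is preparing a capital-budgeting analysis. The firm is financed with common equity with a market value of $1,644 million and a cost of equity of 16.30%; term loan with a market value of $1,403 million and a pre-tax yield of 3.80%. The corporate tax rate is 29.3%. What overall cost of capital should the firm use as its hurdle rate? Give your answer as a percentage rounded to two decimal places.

10.03%

Total capital V = 1644 + 1403 = 3047.
Equity: weight = 1644/3047 = 0.5395; cost = 16.3%.
Term loan: weight = 1403/3047 = 0.4605; after-tax cost = 3.8% × (1 − 29.3%) = 2.6866%.
WACC = 0.5395 × 16.3000% + 0.4605 × 2.6866% = 10.0317%.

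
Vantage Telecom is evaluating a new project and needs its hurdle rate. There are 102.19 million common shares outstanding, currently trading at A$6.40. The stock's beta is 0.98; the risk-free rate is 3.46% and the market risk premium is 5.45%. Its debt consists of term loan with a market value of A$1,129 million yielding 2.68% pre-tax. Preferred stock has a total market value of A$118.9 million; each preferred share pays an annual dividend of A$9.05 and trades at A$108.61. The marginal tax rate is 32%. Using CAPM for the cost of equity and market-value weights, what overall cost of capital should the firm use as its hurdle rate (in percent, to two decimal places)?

Cost of equity via CAPM: Re = 3.46% + 0.98 × 5.45% = 8.8010%.
Cost of preferred: Rp = 9.05 / 108.61 = 8.3326%.
Market value of equity E = 6.4 × 102.19m = 654.016m.
Total capital V = 654.016 + 118.9 + 1129 = 1901.916.
Equity: weight = 654.016/1901.916 = 0.3439; cost = 8.801%.
Preferred: weight = 118.9/1901.916 = 0.0625; cost = 8.3326%.
Term loan: weight = 1129/1901.916 = 0.5936; after-tax cost = 2.68% × (1 − 32%) = 1.8224%.
WACC = 0.3439 × 8.8010% + 0.0625 × 8.3326% + 0.5936 × 1.8224% = 4.6291%.

4.63%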